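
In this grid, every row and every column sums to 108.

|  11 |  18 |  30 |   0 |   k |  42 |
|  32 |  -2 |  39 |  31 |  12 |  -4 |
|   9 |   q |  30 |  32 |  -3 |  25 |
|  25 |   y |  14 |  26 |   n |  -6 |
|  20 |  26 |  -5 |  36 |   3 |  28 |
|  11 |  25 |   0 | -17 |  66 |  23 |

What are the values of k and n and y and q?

k = 7, n = 23, y = 26, q = 15

The known cells in row 3 total 93, leaving 108 − 93 = 15 for the blank.
The known cells in column 2 total 82, leaving 108 − 82 = 26 for the blank.
The known cells in row 1 total 101, leaving 108 − 101 = 7 for the blank.
The known cells in row 4 total 85, leaving 108 − 85 = 23 for the blank.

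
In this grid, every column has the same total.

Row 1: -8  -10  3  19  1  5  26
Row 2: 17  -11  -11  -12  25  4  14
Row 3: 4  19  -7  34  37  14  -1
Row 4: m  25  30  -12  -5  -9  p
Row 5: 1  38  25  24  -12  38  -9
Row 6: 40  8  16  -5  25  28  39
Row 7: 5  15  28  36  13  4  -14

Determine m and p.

Column 3 sums to 84 and so does column 4; that's the common total.
In column 1 the known cells total 59, leaving 84 − 59 = 25.
In column 7 the known cells total 55, leaving 84 − 55 = 29.

m = 25, p = 29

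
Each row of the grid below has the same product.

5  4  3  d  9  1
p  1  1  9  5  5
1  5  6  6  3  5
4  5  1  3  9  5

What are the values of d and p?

d = 5, p = 12

Rows 3 and 4 each multiply to 2700, so every row has product 2700.
Row 1: 5×4×3×9×1 = 540, so the missing entry is 2700 ÷ 540 = 5.
Row 2: 1×1×9×5×5 = 225, so the missing entry is 2700 ÷ 225 = 12.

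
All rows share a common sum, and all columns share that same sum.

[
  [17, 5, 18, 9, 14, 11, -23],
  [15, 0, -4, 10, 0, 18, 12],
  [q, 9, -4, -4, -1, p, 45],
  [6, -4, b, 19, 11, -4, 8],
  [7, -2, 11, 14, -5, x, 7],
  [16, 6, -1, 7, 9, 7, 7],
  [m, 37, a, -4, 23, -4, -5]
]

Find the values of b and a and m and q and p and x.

b = 15, a = 16, m = -12, q = 2, p = 4, x = 19

Rows 1 and 2 both sum to 51, so that's the common total.
Row 5: 7 − 2 + 11 + 14 − 5 + 7 = 32, so its missing entry is 51 − 32 = 19.
Row 4: 6 − 4 + 19 + 11 − 4 + 8 = 36, so its missing entry is 51 − 36 = 15.
Column 3: 18 − 4 − 4 + 15 + 11 − 1 = 35, so its missing entry is 51 − 35 = 16.
Row 7: 37 + 16 − 4 + 23 − 4 − 5 = 63, so its missing entry is 51 − 63 = -12.
Column 1: 17 + 15 + 6 + 7 + 16 − 12 = 49, so its missing entry is 51 − 49 = 2.
Row 3: 2 + 9 − 4 − 4 − 1 + 45 = 47, so its missing entry is 51 − 47 = 4.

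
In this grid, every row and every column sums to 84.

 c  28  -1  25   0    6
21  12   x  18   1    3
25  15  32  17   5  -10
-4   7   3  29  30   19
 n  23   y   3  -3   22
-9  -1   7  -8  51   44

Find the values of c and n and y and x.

Row 2: 21 + 12 + 18 + 1 + 3 = 55, so its missing entry is 84 − 55 = 29.
Column 3: -1 + 29 + 32 + 3 + 7 = 70, so its missing entry is 84 − 70 = 14.
Row 5: 23 + 14 + 3 − 3 + 22 = 59, so its missing entry is 84 − 59 = 25.
Row 1: 28 − 1 + 25 + 0 + 6 = 58, so its missing entry is 84 − 58 = 26.

c = 26, n = 25, y = 14, x = 29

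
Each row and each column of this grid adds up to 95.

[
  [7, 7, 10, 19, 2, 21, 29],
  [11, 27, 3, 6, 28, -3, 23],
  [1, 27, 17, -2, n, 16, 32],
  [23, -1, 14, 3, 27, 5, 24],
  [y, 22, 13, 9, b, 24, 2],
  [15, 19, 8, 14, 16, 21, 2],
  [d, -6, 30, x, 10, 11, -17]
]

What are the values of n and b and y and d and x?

Row 3 has 1 + 27 + 17 − 2 + 16 + 32 = 91; the blank must be 95 − 91 = 4.
Column 5 has 2 + 28 + 4 + 27 + 16 + 10 = 87; the blank must be 95 − 87 = 8.
Row 5 has 22 + 13 + 9 + 8 + 24 + 2 = 78; the blank must be 95 − 78 = 17.
Column 1 has 7 + 11 + 1 + 23 + 17 + 15 = 74; the blank must be 95 − 74 = 21.
Row 7 has 21 − 6 + 30 + 10 + 11 − 17 = 49; the blank must be 95 − 49 = 46.

n = 4, b = 8, y = 17, d = 21, x = 46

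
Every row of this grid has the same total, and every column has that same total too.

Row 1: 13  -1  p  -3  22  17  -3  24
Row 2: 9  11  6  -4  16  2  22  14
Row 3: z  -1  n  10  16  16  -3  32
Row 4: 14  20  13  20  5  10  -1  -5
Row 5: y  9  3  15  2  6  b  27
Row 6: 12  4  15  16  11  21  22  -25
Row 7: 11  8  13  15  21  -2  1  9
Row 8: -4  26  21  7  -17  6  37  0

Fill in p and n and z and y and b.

p = 7, n = -2, z = 8, y = 13, b = 1

Rows 2 and 4 both sum to 76, so that's the common total.
The known cells in column 7 total 75, leaving 76 − 75 = 1 for the blank.
The known cells in row 5 total 63, leaving 76 − 63 = 13 for the blank.
The known cells in column 1 total 68, leaving 76 − 68 = 8 for the blank.
The known cells in row 1 total 69, leaving 76 − 69 = 7 for the blank.
The known cells in row 3 total 78, leaving 76 − 78 = -2 for the blank.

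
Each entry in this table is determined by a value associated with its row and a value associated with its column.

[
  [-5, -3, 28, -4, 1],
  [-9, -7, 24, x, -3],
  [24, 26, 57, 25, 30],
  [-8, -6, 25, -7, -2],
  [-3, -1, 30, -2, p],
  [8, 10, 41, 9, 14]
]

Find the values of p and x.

p = 3, x = -8

The difference between any two rows is the same in every column — this is an addition table with the headers hidden.
Row 5 minus row 1 is -3 − (-5) = 2, so its entry in column 5 is 1 + 2 = 3.
Row 2 minus row 1 is -9 − (-5) = -4, so its entry in column 4 is -4 + (-4) = -8.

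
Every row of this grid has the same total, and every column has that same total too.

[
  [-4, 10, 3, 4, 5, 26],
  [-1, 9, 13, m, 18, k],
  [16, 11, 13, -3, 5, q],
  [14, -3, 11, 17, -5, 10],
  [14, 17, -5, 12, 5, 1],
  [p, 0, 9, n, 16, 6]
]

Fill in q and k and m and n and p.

Rows 1 and 4 both sum to 44, so that's the common total.
The known cells in column 1 total 39, leaving 44 − 39 = 5 for the blank.
The known cells in row 6 total 36, leaving 44 − 36 = 8 for the blank.
The known cells in row 3 total 42, leaving 44 − 42 = 2 for the blank.
The known cells in column 6 total 45, leaving 44 − 45 = -1 for the blank.
The known cells in row 2 total 38, leaving 44 − 38 = 6 for the blank.

q = 2, k = -1, m = 6, n = 8, p = 5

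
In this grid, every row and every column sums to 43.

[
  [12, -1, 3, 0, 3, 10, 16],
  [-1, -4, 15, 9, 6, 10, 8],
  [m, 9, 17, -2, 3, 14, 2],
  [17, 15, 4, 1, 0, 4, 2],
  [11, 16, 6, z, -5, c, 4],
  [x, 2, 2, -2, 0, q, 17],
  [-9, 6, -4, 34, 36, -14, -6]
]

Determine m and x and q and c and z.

m = 0, x = 13, q = 11, c = 8, z = 3

Column 4: 0 + 9 − 2 + 1 − 2 + 34 = 40, so its missing entry is 43 − 40 = 3.
Row 3: 9 + 17 − 2 + 3 + 14 + 2 = 43, so its missing entry is 43 − 43 = 0.
Row 5: 11 + 16 + 6 + 3 − 5 + 4 = 35, so its missing entry is 43 − 35 = 8.
Column 6: 10 + 10 + 14 + 4 + 8 − 14 = 32, so its missing entry is 43 − 32 = 11.
Row 6: 2 + 2 − 2 + 0 + 11 + 17 = 30, so its missing entry is 43 − 30 = 13.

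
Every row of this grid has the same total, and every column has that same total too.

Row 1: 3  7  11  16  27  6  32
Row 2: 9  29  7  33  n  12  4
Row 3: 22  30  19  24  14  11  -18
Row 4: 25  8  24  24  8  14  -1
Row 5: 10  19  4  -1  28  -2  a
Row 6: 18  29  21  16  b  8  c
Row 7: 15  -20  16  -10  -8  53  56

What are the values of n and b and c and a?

n = 8, b = 25, c = -15, a = 44

Rows 1 and 3 both sum to 102, so that's the common total.
The known cells in row 5 total 58, leaving 102 − 58 = 44 for the blank.
The known cells in column 7 total 117, leaving 102 − 117 = -15 for the blank.
The known cells in row 6 total 77, leaving 102 − 77 = 25 for the blank.
The known cells in row 2 total 94, leaving 102 − 94 = 8 for the blank.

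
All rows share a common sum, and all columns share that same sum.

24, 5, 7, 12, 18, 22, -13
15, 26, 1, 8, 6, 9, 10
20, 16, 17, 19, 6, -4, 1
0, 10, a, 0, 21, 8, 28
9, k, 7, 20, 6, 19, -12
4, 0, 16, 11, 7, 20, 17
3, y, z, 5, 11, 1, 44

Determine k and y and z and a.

k = 26, y = -8, z = 19, a = 8

Rows 1 and 2 both sum to 75, so that's the common total.
The known cells in row 5 total 49, leaving 75 − 49 = 26 for the blank.
The known cells in column 2 total 83, leaving 75 − 83 = -8 for the blank.
The known cells in row 7 total 56, leaving 75 − 56 = 19 for the blank.
The known cells in row 4 total 67, leaving 75 − 67 = 8 for the blank.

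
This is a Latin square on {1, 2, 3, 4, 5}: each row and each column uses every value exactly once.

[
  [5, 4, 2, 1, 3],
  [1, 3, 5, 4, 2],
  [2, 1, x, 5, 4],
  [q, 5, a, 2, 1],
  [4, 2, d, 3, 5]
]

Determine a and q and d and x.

Cell (4,1): column 1 already has {1, 2, 4, 5} → 3.
At (row 4, col 3): row 4 already has {1, 2, 3, 5}, so the value is 4.
Cell (5,3): row 5 already has {2, 3, 4, 5} → 1.
For row 3, column 3: row 3 already has {1, 2, 4, 5}; that leaves 3.

a = 4, q = 3, d = 1, x = 3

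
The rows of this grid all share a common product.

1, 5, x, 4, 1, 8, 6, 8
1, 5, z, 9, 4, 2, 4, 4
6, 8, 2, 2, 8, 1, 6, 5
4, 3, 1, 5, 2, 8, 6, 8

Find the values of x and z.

Rows 3 and 4 each multiply to 46080, so every row has product 46080.
Row 1: 1×5×4×1×8×6×8 = 7680, so the missing entry is 46080 ÷ 7680 = 6.
Row 2: 1×5×9×4×2×4×4 = 5760, so the missing entry is 46080 ÷ 5760 = 8.

x = 6, z = 8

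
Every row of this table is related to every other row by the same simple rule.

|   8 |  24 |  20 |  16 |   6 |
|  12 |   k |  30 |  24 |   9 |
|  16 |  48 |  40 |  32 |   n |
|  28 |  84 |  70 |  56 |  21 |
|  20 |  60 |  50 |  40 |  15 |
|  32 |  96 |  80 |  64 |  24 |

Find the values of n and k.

Each row is a constant multiple of every other row — this is a multiplication table with the headers hidden.
Row 3 is 32/16 = 2/1 times row 1, so its entry in column 5 is 6 × 2/1 = 12.
Row 2 is 24/16 = 3/2 times row 1, so its entry in column 2 is 24 × 3/2 = 36.

n = 12, k = 36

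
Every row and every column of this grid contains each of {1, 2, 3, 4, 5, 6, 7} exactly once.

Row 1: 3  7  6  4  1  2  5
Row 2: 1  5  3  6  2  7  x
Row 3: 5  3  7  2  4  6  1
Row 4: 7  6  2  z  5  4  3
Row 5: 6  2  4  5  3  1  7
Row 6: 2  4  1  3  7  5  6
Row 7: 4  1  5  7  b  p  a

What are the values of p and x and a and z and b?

p = 3, x = 4, a = 2, z = 1, b = 6

At (row 7, col 6): column 6 already has {1, 2, 4, 5, 6, 7}, so the value is 3.
At (row 7, col 5): column 5 already has {1, 2, 3, 4, 5, 7}, so the value is 6.
At (row 4, col 4): row 4 already has {2, 3, 4, 5, 6, 7}, so the value is 1.
Cell (7,7): row 7 already has {1, 3, 4, 5, 6, 7} → 2.
At (row 2, col 7): row 2 already has {1, 2, 3, 5, 6, 7}, so the value is 4.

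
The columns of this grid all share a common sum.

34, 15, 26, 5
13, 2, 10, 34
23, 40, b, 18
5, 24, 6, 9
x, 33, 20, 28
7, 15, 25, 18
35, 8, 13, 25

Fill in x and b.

x = 20, b = 37

The complete columns each total 137.
Column 1 is missing 137 − 117 = 20 (since 34 + 13 + 23 + 5 + 7 + 35 = 117).
Column 3 is missing 137 − 100 = 37 (since 26 + 10 + 6 + 20 + 25 + 13 = 100).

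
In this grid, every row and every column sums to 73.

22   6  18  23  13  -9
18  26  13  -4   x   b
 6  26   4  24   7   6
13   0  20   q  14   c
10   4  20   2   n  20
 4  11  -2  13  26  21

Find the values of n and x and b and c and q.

Row 5: 10 + 4 + 20 + 2 + 20 = 56, so its missing entry is 73 − 56 = 17.
Column 5: 13 + 7 + 14 + 17 + 26 = 77, so its missing entry is 73 − 77 = -4.
Row 2: 18 + 26 + 13 − 4 − 4 = 49, so its missing entry is 73 − 49 = 24.
Column 4: 23 − 4 + 24 + 2 + 13 = 58, so its missing entry is 73 − 58 = 15.
Row 4: 13 + 0 + 20 + 15 + 14 = 62, so its missing entry is 73 − 62 = 11.

n = 17, x = -4, b = 24, c = 11, q = 15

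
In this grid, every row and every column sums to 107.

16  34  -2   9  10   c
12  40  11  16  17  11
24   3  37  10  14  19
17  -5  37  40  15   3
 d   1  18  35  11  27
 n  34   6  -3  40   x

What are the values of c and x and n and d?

The known cells in row 5 total 92, leaving 107 − 92 = 15 for the blank.
The known cells in column 1 total 84, leaving 107 − 84 = 23 for the blank.
The known cells in row 6 total 100, leaving 107 − 100 = 7 for the blank.
The known cells in row 1 total 67, leaving 107 − 67 = 40 for the blank.

c = 40, x = 7, n = 23, d = 15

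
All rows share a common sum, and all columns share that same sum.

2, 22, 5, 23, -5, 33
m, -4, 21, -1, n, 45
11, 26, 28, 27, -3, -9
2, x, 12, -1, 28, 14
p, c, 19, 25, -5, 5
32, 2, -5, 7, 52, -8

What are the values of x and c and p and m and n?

x = 25, c = 9, p = 27, m = 6, n = 13

Rows 1 and 3 both sum to 80, so that's the common total.
The known cells in row 4 total 55, leaving 80 − 55 = 25 for the blank.
The known cells in column 5 total 67, leaving 80 − 67 = 13 for the blank.
The known cells in row 2 total 74, leaving 80 − 74 = 6 for the blank.
The known cells in column 1 total 53, leaving 80 − 53 = 27 for the blank.
The known cells in row 5 total 71, leaving 80 − 71 = 9 for the blank.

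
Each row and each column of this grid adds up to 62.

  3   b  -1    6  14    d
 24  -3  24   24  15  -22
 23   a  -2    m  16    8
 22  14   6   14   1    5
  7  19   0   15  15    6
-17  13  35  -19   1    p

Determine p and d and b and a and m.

The known cells in row 6 total 13, leaving 62 − 13 = 49 for the blank.
The known cells in column 4 total 40, leaving 62 − 40 = 22 for the blank.
The known cells in row 3 total 67, leaving 62 − 67 = -5 for the blank.
The known cells in column 2 total 38, leaving 62 − 38 = 24 for the blank.
The known cells in row 1 total 46, leaving 62 − 46 = 16 for the blank.

p = 49, d = 16, b = 24, a = -5, m = 22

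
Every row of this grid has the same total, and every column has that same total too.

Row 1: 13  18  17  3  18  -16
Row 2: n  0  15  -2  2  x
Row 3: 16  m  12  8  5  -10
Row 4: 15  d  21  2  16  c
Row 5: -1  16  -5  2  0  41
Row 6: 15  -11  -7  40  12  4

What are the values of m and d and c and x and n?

Rows 1 and 5 both sum to 53, so that's the common total.
Row 3: 16 + 12 + 8 + 5 − 10 = 31, so its missing entry is 53 − 31 = 22.
Column 2: 18 + 0 + 22 + 16 − 11 = 45, so its missing entry is 53 − 45 = 8.
Column 1: 13 + 16 + 15 − 1 + 15 = 58, so its missing entry is 53 − 58 = -5.
Row 2: -5 + 0 + 15 − 2 + 2 = 10, so its missing entry is 53 − 10 = 43.
Row 4: 15 + 8 + 21 + 2 + 16 = 62, so its missing entry is 53 − 62 = -9.

m = 22, d = 8, c = -9, x = 43, n = -5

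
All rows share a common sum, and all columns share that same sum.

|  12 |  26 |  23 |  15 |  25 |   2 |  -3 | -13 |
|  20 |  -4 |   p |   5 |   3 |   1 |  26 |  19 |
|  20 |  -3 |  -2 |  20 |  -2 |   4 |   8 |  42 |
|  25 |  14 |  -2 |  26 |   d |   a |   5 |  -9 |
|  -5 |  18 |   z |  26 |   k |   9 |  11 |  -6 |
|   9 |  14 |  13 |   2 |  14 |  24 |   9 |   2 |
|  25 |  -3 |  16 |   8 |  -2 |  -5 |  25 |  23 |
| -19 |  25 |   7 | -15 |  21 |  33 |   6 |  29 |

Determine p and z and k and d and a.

p = 17, z = 15, k = 19, d = 9, a = 19

Rows 1 and 3 both sum to 87, so that's the common total.
Row 2 has 20 − 4 + 5 + 3 + 1 + 26 + 19 = 70; the blank must be 87 − 70 = 17.
Column 3 has 23 + 17 − 2 − 2 + 13 + 16 + 7 = 72; the blank must be 87 − 72 = 15.
Row 5 has -5 + 18 + 15 + 26 + 9 + 11 − 6 = 68; the blank must be 87 − 68 = 19.
Column 5 has 25 + 3 − 2 + 19 + 14 − 2 + 21 = 78; the blank must be 87 − 78 = 9.
Row 4 has 25 + 14 − 2 + 26 + 9 + 5 − 9 = 68; the blank must be 87 − 68 = 19.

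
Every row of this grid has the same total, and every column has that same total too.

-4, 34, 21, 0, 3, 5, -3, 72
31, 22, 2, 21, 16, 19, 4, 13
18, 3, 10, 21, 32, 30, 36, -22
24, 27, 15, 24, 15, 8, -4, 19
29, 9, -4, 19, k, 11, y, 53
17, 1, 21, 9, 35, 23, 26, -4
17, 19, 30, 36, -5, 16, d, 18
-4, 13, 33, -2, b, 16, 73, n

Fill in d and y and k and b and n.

Rows 1 and 2 both sum to 128, so that's the common total.
Column 8 has 72 + 13 − 22 + 19 + 53 − 4 + 18 = 149; the blank must be 128 − 149 = -21.
Row 8 has -4 + 13 + 33 − 2 + 16 + 73 − 21 = 108; the blank must be 128 − 108 = 20.
Column 5 has 3 + 16 + 32 + 15 + 35 − 5 + 20 = 116; the blank must be 128 − 116 = 12.
Row 5 has 29 + 9 − 4 + 19 + 12 + 11 + 53 = 129; the blank must be 128 − 129 = -1.
Row 7 has 17 + 19 + 30 + 36 − 5 + 16 + 18 = 131; the blank must be 128 − 131 = -3.

d = -3, y = -1, k = 12, b = 20, n = -21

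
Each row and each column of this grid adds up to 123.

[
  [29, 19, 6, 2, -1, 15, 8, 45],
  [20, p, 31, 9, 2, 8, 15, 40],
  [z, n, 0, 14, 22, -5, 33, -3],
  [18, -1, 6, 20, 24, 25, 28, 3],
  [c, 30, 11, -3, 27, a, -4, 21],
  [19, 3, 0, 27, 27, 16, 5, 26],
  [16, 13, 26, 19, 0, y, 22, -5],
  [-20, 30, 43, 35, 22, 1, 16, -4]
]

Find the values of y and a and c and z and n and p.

y = 32, a = 31, c = 10, z = 31, n = 31, p = -2

The known cells in row 7 total 91, leaving 123 − 91 = 32 for the blank.
The known cells in row 2 total 125, leaving 123 − 125 = -2 for the blank.
The known cells in column 2 total 92, leaving 123 − 92 = 31 for the blank.
The known cells in row 3 total 92, leaving 123 − 92 = 31 for the blank.
The known cells in column 1 total 113, leaving 123 − 113 = 10 for the blank.
The known cells in row 5 total 92, leaving 123 − 92 = 31 for the blank.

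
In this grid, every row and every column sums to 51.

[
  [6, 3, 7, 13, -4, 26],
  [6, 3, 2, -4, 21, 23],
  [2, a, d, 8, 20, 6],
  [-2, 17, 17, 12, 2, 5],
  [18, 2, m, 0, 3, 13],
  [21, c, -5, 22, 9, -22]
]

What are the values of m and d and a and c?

Row 6: 21 − 5 + 22 + 9 − 22 = 25, so its missing entry is 51 − 25 = 26.
Column 2: 3 + 3 + 17 + 2 + 26 = 51, so its missing entry is 51 − 51 = 0.
Row 5: 18 + 2 + 0 + 3 + 13 = 36, so its missing entry is 51 − 36 = 15.
Row 3: 2 + 0 + 8 + 20 + 6 = 36, so its missing entry is 51 − 36 = 15.

m = 15, d = 15, a = 0, c = 26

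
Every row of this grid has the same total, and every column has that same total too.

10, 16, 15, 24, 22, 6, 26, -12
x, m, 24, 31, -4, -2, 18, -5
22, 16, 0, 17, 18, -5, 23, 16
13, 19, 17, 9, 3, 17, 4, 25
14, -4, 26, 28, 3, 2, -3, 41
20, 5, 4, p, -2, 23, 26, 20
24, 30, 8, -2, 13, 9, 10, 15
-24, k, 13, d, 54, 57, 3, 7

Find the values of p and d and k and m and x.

Rows 1 and 3 both sum to 107, so that's the common total.
Column 1 has 10 + 22 + 13 + 14 + 20 + 24 − 24 = 79; the blank must be 107 − 79 = 28.
Row 2 has 28 + 24 + 31 − 4 − 2 + 18 − 5 = 90; the blank must be 107 − 90 = 17.
Column 2 has 16 + 17 + 16 + 19 − 4 + 5 + 30 = 99; the blank must be 107 − 99 = 8.
Row 8 has -24 + 8 + 13 + 54 + 57 + 3 + 7 = 118; the blank must be 107 − 118 = -11.
Row 6 has 20 + 5 + 4 − 2 + 23 + 26 + 20 = 96; the blank must be 107 − 96 = 11.

p = 11, d = -11, k = 8, m = 17, x = 28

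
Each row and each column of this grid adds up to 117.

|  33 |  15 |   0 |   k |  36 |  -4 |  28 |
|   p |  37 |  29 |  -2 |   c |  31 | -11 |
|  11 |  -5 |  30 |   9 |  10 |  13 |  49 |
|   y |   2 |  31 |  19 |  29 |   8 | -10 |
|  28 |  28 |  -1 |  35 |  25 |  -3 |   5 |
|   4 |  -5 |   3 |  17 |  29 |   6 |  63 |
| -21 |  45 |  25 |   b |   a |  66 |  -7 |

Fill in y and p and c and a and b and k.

y = 38, p = 24, c = 9, a = -21, b = 30, k = 9

Row 1 has 33 + 15 + 0 + 36 − 4 + 28 = 108; the blank must be 117 − 108 = 9.
Row 4 has 2 + 31 + 19 + 29 + 8 − 10 = 79; the blank must be 117 − 79 = 38.
Column 1 has 33 + 11 + 38 + 28 + 4 − 21 = 93; the blank must be 117 − 93 = 24.
Row 2 has 24 + 37 + 29 − 2 + 31 − 11 = 108; the blank must be 117 − 108 = 9.
Column 5 has 36 + 9 + 10 + 29 + 25 + 29 = 138; the blank must be 117 − 138 = -21.
Row 7 has -21 + 45 + 25 − 21 + 66 − 7 = 87; the blank must be 117 − 87 = 30.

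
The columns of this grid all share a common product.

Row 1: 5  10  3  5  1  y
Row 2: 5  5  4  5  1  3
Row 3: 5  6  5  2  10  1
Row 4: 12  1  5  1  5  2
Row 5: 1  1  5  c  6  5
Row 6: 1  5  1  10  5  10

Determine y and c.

y = 5, c = 3

Columns 2 and 3 each multiply to 1500, so every column has product 1500.
Column 6: 3×1×2×5×10 = 300, so the missing entry is 1500 ÷ 300 = 5.
Column 4: 5×5×2×1×10 = 500, so the missing entry is 1500 ÷ 500 = 3.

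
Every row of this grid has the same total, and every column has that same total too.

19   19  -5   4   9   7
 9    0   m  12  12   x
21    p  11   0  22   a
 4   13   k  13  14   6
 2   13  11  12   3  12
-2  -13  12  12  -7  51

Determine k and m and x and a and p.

k = 3, m = 21, x = -1, a = -22, p = 21

Rows 1 and 5 both sum to 53, so that's the common total.
Column 2 has 19 + 0 + 13 + 13 − 13 = 32; the blank must be 53 − 32 = 21.
Row 4 has 4 + 13 + 13 + 14 + 6 = 50; the blank must be 53 − 50 = 3.
Column 3 has -5 + 11 + 3 + 11 + 12 = 32; the blank must be 53 − 32 = 21.
Row 2 has 9 + 0 + 21 + 12 + 12 = 54; the blank must be 53 − 54 = -1.
Row 3 has 21 + 21 + 11 + 0 + 22 = 75; the blank must be 53 − 75 = -22.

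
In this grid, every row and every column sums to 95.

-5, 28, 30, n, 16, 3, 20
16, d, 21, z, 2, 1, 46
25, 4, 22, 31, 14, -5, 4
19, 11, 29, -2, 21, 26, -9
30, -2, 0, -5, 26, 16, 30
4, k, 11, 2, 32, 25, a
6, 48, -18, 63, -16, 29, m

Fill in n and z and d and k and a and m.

Row 1 has -5 + 28 + 30 + 16 + 3 + 20 = 92; the blank must be 95 − 92 = 3.
Row 7 has 6 + 48 − 18 + 63 − 16 + 29 = 112; the blank must be 95 − 112 = -17.
Column 7 has 20 + 46 + 4 − 9 + 30 − 17 = 74; the blank must be 95 − 74 = 21.
Row 6 has 4 + 11 + 2 + 32 + 25 + 21 = 95; the blank must be 95 − 95 = 0.
Column 2 has 28 + 4 + 11 − 2 + 0 + 48 = 89; the blank must be 95 − 89 = 6.
Row 2 has 16 + 6 + 21 + 2 + 1 + 46 = 92; the blank must be 95 − 92 = 3.

n = 3, z = 3, d = 6, k = 0, a = 21, m = -17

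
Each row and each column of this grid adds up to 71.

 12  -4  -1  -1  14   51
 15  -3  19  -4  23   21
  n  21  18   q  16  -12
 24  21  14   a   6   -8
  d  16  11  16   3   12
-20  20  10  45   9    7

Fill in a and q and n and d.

Row 5: 16 + 11 + 16 + 3 + 12 = 58, so its missing entry is 71 − 58 = 13.
Row 4: 24 + 21 + 14 + 6 − 8 = 57, so its missing entry is 71 − 57 = 14.
Column 4: -1 − 4 + 14 + 16 + 45 = 70, so its missing entry is 71 − 70 = 1.
Row 3: 21 + 18 + 1 + 16 − 12 = 44, so its missing entry is 71 − 44 = 27.

a = 14, q = 1, n = 27, d = 13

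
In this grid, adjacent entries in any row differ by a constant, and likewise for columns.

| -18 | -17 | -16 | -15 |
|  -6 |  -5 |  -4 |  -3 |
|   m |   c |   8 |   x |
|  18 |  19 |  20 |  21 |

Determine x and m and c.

x = 9, m = 6, c = 7

Along each row the entries change by 1 per step; down each column they change by 12.
Column 4: from -15 at row 1, stepping by 12 to row 3 gives 9.
Column 1: from -18 at row 1, stepping by 12 to row 3 gives 6.
Column 2: from -17 at row 1, stepping by 12 to row 3 gives 7.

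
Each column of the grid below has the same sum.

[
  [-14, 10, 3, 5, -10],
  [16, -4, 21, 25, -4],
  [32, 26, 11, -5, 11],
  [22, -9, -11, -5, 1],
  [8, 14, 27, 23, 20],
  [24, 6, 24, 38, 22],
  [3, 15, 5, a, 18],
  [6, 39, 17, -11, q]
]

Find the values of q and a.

The complete columns each total 97.
Column 5 is missing 97 − 58 = 39 (since -10 − 4 + 11 + 1 + 20 + 22 + 18 = 58).
Column 4 is missing 97 − 70 = 27 (since 5 + 25 − 5 − 5 + 23 + 38 − 11 = 70).

q = 39, a = 27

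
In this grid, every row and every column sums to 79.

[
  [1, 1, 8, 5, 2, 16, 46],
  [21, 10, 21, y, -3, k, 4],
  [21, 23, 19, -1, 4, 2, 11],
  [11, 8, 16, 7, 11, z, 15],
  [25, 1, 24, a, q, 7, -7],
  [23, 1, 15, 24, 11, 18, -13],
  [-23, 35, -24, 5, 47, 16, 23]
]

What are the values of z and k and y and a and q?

z = 11, k = 9, y = 17, a = 22, q = 7

Column 5 has 2 − 3 + 4 + 11 + 11 + 47 = 72; the blank must be 79 − 72 = 7.
Row 5 has 25 + 1 + 24 + 7 + 7 − 7 = 57; the blank must be 79 − 57 = 22.
Column 4 has 5 − 1 + 7 + 22 + 24 + 5 = 62; the blank must be 79 − 62 = 17.
Row 2 has 21 + 10 + 21 + 17 − 3 + 4 = 70; the blank must be 79 − 70 = 9.
Row 4 has 11 + 8 + 16 + 7 + 11 + 15 = 68; the blank must be 79 − 68 = 11.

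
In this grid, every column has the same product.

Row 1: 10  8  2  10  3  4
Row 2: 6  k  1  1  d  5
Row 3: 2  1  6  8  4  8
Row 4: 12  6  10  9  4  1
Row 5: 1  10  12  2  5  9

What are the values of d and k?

Columns 1 and 4 each multiply to 1440, so every column has product 1440.
Column 5: 3×4×4×5 = 240, so the missing entry is 1440 ÷ 240 = 6.
Column 2: 8×1×6×10 = 480, so the missing entry is 1440 ÷ 480 = 3.

d = 6, k = 3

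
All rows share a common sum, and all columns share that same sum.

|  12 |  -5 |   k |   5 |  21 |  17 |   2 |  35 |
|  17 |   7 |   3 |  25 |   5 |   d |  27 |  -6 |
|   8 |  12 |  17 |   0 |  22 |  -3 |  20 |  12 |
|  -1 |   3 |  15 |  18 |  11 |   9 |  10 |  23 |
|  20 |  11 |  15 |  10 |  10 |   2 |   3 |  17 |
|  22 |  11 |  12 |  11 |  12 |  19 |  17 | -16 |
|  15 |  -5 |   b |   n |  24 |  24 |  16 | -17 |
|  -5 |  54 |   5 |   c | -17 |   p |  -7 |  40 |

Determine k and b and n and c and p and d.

k = 1, b = 20, n = 11, c = 8, p = 10, d = 10

Rows 3 and 4 both sum to 88, so that's the common total.
Row 2 has 17 + 7 + 3 + 25 + 5 + 27 − 6 = 78; the blank must be 88 − 78 = 10.
Row 1 has 12 − 5 + 5 + 21 + 17 + 2 + 35 = 87; the blank must be 88 − 87 = 1.
Column 3 has 1 + 3 + 17 + 15 + 15 + 12 + 5 = 68; the blank must be 88 − 68 = 20.
Column 6 has 17 + 10 − 3 + 9 + 2 + 19 + 24 = 78; the blank must be 88 − 78 = 10.
Row 8 has -5 + 54 + 5 − 17 + 10 − 7 + 40 = 80; the blank must be 88 − 80 = 8.
Row 7 has 15 − 5 + 20 + 24 + 24 + 16 − 17 = 77; the blank must be 88 − 77 = 11.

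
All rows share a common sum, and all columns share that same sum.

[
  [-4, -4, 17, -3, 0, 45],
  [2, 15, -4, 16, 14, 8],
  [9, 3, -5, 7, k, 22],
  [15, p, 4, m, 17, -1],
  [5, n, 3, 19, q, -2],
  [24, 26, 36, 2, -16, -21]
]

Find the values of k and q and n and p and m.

Rows 1 and 2 both sum to 51, so that's the common total.
Row 3: 9 + 3 − 5 + 7 + 22 = 36, so its missing entry is 51 − 36 = 15.
Column 5: 0 + 14 + 15 + 17 − 16 = 30, so its missing entry is 51 − 30 = 21.
Column 4: -3 + 16 + 7 + 19 + 2 = 41, so its missing entry is 51 − 41 = 10.
Row 4: 15 + 4 + 10 + 17 − 1 = 45, so its missing entry is 51 − 45 = 6.
Row 5: 5 + 3 + 19 + 21 − 2 = 46, so its missing entry is 51 − 46 = 5.

k = 15, q = 21, n = 5, p = 6, m = 10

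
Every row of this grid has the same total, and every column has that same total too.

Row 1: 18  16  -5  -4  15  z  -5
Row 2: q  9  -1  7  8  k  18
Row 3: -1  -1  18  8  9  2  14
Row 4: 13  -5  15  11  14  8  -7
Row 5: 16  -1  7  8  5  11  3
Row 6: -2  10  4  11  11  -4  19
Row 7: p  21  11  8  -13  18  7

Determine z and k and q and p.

z = 14, k = 0, q = 8, p = -3

Rows 3 and 4 both sum to 49, so that's the common total.
Row 7: 21 + 11 + 8 − 13 + 18 + 7 = 52, so its missing entry is 49 − 52 = -3.
Column 1: 18 − 1 + 13 + 16 − 2 − 3 = 41, so its missing entry is 49 − 41 = 8.
Row 1: 18 + 16 − 5 − 4 + 15 − 5 = 35, so its missing entry is 49 − 35 = 14.
Row 2: 8 + 9 − 1 + 7 + 8 + 18 = 49, so its missing entry is 49 − 49 = 0.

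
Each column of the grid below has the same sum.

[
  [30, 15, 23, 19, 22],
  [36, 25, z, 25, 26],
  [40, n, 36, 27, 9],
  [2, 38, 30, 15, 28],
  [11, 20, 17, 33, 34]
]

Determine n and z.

n = 21, z = 13

The complete columns each total 119.
Column 2 is missing 119 − 98 = 21 (since 15 + 25 + 38 + 20 = 98).
Column 3 is missing 119 − 106 = 13 (since 23 + 36 + 30 + 17 = 106).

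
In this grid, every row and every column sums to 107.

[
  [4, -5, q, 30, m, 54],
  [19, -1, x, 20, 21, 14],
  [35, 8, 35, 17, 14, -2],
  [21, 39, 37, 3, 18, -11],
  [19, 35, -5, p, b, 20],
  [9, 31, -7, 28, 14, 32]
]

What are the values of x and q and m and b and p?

Row 2 has 19 − 1 + 20 + 21 + 14 = 73; the blank must be 107 − 73 = 34.
Column 4 has 30 + 20 + 17 + 3 + 28 = 98; the blank must be 107 − 98 = 9.
Row 5 has 19 + 35 − 5 + 9 + 20 = 78; the blank must be 107 − 78 = 29.
Column 5 has 21 + 14 + 18 + 29 + 14 = 96; the blank must be 107 − 96 = 11.
Row 1 has 4 − 5 + 30 + 11 + 54 = 94; the blank must be 107 − 94 = 13.

x = 34, q = 13, m = 11, b = 29, p = 9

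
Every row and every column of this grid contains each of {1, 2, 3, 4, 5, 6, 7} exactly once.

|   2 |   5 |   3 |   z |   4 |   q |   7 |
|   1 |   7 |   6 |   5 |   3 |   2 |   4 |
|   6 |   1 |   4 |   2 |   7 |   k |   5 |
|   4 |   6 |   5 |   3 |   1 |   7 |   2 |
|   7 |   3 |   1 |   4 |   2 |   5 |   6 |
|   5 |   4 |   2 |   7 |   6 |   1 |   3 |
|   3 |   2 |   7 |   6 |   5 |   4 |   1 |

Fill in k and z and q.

At (row 1, col 4): column 4 already has {2, 3, 4, 5, 6, 7}, so the value is 1.
Cell (3,6): row 3 already has {1, 2, 4, 5, 6, 7} → 3.
For row 1, column 6: row 1 already has {1, 2, 3, 4, 5, 7}; that leaves 6.

k = 3, z = 1, q = 6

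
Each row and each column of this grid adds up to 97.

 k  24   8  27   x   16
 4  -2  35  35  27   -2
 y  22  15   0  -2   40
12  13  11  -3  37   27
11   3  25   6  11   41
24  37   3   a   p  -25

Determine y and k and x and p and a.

y = 22, k = 24, x = -2, p = 26, a = 32

The known cells in row 3 total 75, leaving 97 − 75 = 22 for the blank.
The known cells in column 1 total 73, leaving 97 − 73 = 24 for the blank.
The known cells in row 1 total 99, leaving 97 − 99 = -2 for the blank.
The known cells in column 5 total 71, leaving 97 − 71 = 26 for the blank.
The known cells in row 6 total 65, leaving 97 − 65 = 32 for the blank.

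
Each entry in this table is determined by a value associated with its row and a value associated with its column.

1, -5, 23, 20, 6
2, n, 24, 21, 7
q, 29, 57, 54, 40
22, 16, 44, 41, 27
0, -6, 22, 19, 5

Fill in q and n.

q = 35, n = -4

The difference between any two rows is the same in every column — this is an addition table with the headers hidden.
Row 3 minus row 1 is 57 − 23 = 34, so its entry in column 1 is 1 + 34 = 35.
Row 2 minus row 1 is 24 − 23 = 1, so its entry in column 2 is -5 + 1 = -4.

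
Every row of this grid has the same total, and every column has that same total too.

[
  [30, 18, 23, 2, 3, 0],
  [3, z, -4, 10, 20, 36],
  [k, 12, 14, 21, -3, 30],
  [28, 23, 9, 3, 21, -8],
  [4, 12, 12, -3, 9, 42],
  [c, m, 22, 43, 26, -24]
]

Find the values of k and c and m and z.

Rows 1 and 4 both sum to 76, so that's the common total.
Row 2: 3 − 4 + 10 + 20 + 36 = 65, so its missing entry is 76 − 65 = 11.
Row 3: 12 + 14 + 21 − 3 + 30 = 74, so its missing entry is 76 − 74 = 2.
Column 1: 30 + 3 + 2 + 28 + 4 = 67, so its missing entry is 76 − 67 = 9.
Row 6: 9 + 22 + 43 + 26 − 24 = 76, so its missing entry is 76 − 76 = 0.

k = 2, c = 9, m = 0, z = 11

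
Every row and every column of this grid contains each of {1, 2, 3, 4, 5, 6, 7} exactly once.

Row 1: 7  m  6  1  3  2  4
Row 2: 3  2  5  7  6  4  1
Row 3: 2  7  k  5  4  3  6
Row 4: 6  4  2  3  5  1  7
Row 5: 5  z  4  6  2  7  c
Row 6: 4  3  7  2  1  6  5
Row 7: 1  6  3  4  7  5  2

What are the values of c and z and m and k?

For row 1, column 2: row 1 already has {1, 2, 3, 4, 6, 7}; that leaves 5.
At (row 5, col 7): column 7 already has {1, 2, 4, 5, 6, 7}, so the value is 3.
Cell (5,2): row 5 already has {2, 3, 4, 5, 6, 7} → 1.
For row 3, column 3: row 3 already has {2, 3, 4, 5, 6, 7}; that leaves 1.

c = 3, z = 1, m = 5, k = 1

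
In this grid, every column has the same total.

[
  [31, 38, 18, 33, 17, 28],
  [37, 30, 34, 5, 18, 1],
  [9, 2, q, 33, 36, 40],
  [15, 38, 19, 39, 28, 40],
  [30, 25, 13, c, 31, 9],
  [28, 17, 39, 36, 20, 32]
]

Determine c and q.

The complete columns each total 150.
Column 4 is missing 150 − 146 = 4 (since 33 + 5 + 33 + 39 + 36 = 146).
Column 3 is missing 150 − 123 = 27 (since 18 + 34 + 19 + 13 + 39 = 123).

c = 4, q = 27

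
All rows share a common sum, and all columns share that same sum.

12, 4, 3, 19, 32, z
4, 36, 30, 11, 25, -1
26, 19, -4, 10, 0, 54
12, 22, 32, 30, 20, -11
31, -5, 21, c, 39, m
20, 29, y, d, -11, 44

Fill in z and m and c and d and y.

z = 35, m = -16, c = 35, d = 0, y = 23

Rows 2 and 3 both sum to 105, so that's the common total.
The known cells in row 1 total 70, leaving 105 − 70 = 35 for the blank.
The known cells in column 6 total 121, leaving 105 − 121 = -16 for the blank.
The known cells in row 5 total 70, leaving 105 − 70 = 35 for the blank.
The known cells in column 4 total 105, leaving 105 − 105 = 0 for the blank.
The known cells in row 6 total 82, leaving 105 − 82 = 23 for the blank.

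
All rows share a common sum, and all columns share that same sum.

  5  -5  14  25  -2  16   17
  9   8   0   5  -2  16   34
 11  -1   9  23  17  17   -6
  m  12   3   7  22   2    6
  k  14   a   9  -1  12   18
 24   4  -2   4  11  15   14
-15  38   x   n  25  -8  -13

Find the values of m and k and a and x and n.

m = 18, k = 18, a = 0, x = 46, n = -3

Rows 1 and 2 both sum to 70, so that's the common total.
Row 4: 12 + 3 + 7 + 22 + 2 + 6 = 52, so its missing entry is 70 − 52 = 18.
Column 1: 5 + 9 + 11 + 18 + 24 − 15 = 52, so its missing entry is 70 − 52 = 18.
Row 5: 18 + 14 + 9 − 1 + 12 + 18 = 70, so its missing entry is 70 − 70 = 0.
Column 3: 14 + 0 + 9 + 3 + 0 − 2 = 24, so its missing entry is 70 − 24 = 46.
Row 7: -15 + 38 + 46 + 25 − 8 − 13 = 73, so its missing entry is 70 − 73 = -3.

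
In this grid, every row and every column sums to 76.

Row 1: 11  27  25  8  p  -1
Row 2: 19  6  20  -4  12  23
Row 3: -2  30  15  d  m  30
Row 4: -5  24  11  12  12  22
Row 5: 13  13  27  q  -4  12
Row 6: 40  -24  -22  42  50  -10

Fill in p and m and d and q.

p = 6, m = 0, d = 3, q = 15

Row 1 has 11 + 27 + 25 + 8 − 1 = 70; the blank must be 76 − 70 = 6.
Column 5 has 6 + 12 + 12 − 4 + 50 = 76; the blank must be 76 − 76 = 0.
Row 3 has -2 + 30 + 15 + 0 + 30 = 73; the blank must be 76 − 73 = 3.
Row 5 has 13 + 13 + 27 − 4 + 12 = 61; the blank must be 76 − 61 = 15.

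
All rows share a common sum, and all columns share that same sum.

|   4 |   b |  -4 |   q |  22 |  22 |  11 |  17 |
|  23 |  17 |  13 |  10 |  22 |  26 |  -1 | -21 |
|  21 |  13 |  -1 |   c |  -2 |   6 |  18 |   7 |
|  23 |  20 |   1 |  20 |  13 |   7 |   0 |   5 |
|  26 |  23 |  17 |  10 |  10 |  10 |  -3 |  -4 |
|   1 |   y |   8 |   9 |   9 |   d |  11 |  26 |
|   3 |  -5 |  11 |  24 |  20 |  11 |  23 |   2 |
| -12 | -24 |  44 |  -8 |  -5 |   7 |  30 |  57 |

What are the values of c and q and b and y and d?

Rows 2 and 4 both sum to 89, so that's the common total.
The known cells in column 6 total 89, leaving 89 − 89 = 0 for the blank.
The known cells in row 6 total 64, leaving 89 − 64 = 25 for the blank.
The known cells in column 2 total 69, leaving 89 − 69 = 20 for the blank.
The known cells in row 1 total 92, leaving 89 − 92 = -3 for the blank.
The known cells in row 3 total 62, leaving 89 − 62 = 27 for the blank.

c = 27, q = -3, b = 20, y = 25, d = 0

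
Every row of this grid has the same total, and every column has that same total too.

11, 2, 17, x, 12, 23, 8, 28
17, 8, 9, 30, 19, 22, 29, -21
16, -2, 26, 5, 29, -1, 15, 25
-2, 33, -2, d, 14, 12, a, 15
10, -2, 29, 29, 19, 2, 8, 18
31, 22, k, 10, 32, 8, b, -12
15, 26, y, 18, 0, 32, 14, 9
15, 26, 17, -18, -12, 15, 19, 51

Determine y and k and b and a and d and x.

Rows 2 and 3 both sum to 113, so that's the common total.
Row 7 has 15 + 26 + 18 + 0 + 32 + 14 + 9 = 114; the blank must be 113 − 114 = -1.
Row 1 has 11 + 2 + 17 + 12 + 23 + 8 + 28 = 101; the blank must be 113 − 101 = 12.
Column 4 has 12 + 30 + 5 + 29 + 10 + 18 − 18 = 86; the blank must be 113 − 86 = 27.
Row 4 has -2 + 33 − 2 + 27 + 14 + 12 + 15 = 97; the blank must be 113 − 97 = 16.
Column 7 has 8 + 29 + 15 + 16 + 8 + 14 + 19 = 109; the blank must be 113 − 109 = 4.
Row 6 has 31 + 22 + 10 + 32 + 8 + 4 − 12 = 95; the blank must be 113 − 95 = 18.

y = -1, k = 18, b = 4, a = 16, d = 27, x = 12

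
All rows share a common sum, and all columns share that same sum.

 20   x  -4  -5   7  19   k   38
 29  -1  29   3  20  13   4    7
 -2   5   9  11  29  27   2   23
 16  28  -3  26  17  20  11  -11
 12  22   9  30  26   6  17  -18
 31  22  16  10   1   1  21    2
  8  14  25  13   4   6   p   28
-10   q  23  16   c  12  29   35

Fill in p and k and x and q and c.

Rows 2 and 3 both sum to 104, so that's the common total.
Column 5: 7 + 20 + 29 + 17 + 26 + 1 + 4 = 104, so its missing entry is 104 − 104 = 0.
Row 8: -10 + 23 + 16 + 0 + 12 + 29 + 35 = 105, so its missing entry is 104 − 105 = -1.
Column 2: -1 + 5 + 28 + 22 + 22 + 14 − 1 = 89, so its missing entry is 104 − 89 = 15.
Row 1: 20 + 15 − 4 − 5 + 7 + 19 + 38 = 90, so its missing entry is 104 − 90 = 14.
Row 7: 8 + 14 + 25 + 13 + 4 + 6 + 28 = 98, so its missing entry is 104 − 98 = 6.

p = 6, k = 14, x = 15, q = -1, c = 0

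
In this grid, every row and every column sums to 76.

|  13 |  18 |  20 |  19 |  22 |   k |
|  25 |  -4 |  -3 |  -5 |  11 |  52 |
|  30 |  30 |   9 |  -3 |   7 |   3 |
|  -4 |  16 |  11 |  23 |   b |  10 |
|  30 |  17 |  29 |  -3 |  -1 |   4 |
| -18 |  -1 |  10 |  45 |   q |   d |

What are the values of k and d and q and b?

k = -16, d = 23, q = 17, b = 20

The known cells in row 4 total 56, leaving 76 − 56 = 20 for the blank.
The known cells in column 5 total 59, leaving 76 − 59 = 17 for the blank.
The known cells in row 6 total 53, leaving 76 − 53 = 23 for the blank.
The known cells in row 1 total 92, leaving 76 − 92 = -16 for the blank.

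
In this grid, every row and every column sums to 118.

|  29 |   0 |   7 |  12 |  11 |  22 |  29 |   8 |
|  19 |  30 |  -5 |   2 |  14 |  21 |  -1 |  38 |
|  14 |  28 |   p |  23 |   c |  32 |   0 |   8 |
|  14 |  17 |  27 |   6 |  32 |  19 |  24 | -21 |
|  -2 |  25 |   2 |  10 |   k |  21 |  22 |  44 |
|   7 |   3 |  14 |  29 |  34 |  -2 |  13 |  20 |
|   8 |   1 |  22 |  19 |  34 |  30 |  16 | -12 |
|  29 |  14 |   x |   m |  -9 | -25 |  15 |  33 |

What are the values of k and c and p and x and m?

The known cells in row 5 total 122, leaving 118 − 122 = -4 for the blank.
The known cells in column 5 total 112, leaving 118 − 112 = 6 for the blank.
The known cells in column 4 total 101, leaving 118 − 101 = 17 for the blank.
The known cells in row 8 total 74, leaving 118 − 74 = 44 for the blank.
The known cells in row 3 total 111, leaving 118 − 111 = 7 for the blank.

k = -4, c = 6, p = 7, x = 44, m = 17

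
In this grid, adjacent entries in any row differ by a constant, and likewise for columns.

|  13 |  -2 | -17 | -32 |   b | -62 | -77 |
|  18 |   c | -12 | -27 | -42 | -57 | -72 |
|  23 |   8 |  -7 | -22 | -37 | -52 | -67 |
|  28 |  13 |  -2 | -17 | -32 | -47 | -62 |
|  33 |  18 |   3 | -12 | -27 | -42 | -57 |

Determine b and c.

b = -47, c = 3

Along each row the entries change by -15 per step; down each column they change by 5.
Row 1: from 13 at column 1, stepping by -15 to column 5 gives -47.
Row 2: from 18 at column 1, stepping by -15 to column 2 gives 3.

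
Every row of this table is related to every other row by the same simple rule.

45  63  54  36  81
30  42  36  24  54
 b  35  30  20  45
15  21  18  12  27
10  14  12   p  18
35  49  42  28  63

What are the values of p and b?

p = 8, b = 25

Each row is a constant multiple of every other row — this is a multiplication table with the headers hidden.
Row 5 is 12/54 = 2/9 times row 1, so its entry in column 4 is 36 × 2/9 = 8.
Row 3 is 30/54 = 5/9 times row 1, so its entry in column 1 is 45 × 5/9 = 25.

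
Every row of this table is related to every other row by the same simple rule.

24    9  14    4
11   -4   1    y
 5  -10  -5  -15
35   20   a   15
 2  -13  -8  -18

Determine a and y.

The difference between any two rows is the same in every column — this is an addition table with the headers hidden.
Row 4 minus row 1 is 35 − 24 = 11, so its entry in column 3 is 14 + 11 = 25.
Row 2 minus row 1 is 11 − 24 = -13, so its entry in column 4 is 4 + (-13) = -9.

a = 25, y = -9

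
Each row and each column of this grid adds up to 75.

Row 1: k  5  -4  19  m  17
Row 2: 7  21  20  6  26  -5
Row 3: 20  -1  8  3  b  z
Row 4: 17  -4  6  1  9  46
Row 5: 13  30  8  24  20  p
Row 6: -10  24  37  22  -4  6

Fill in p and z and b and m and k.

p = -20, z = 31, b = 14, m = 10, k = 28

The known cells in column 1 total 47, leaving 75 − 47 = 28 for the blank.
The known cells in row 1 total 65, leaving 75 − 65 = 10 for the blank.
The known cells in column 5 total 61, leaving 75 − 61 = 14 for the blank.
The known cells in row 5 total 95, leaving 75 − 95 = -20 for the blank.
The known cells in row 3 total 44, leaving 75 − 44 = 31 for the blank.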